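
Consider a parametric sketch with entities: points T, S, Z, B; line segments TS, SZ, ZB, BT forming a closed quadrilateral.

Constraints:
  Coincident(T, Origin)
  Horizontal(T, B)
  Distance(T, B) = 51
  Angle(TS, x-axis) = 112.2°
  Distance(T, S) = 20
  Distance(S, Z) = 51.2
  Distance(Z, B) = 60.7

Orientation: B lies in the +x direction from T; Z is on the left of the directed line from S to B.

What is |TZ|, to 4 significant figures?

62.28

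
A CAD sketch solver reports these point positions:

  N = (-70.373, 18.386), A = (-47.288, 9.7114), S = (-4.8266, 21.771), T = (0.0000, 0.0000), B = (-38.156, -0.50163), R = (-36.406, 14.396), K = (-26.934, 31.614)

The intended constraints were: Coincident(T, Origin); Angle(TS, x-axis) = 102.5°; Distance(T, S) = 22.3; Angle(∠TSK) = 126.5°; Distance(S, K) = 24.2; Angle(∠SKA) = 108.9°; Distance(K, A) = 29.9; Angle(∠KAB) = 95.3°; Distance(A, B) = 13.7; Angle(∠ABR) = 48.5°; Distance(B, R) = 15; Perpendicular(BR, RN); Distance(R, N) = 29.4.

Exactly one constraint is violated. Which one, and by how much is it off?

Distance(R, N) = 29.4 — off by 4.80.

T = (0.00, 0.00) ✓; TS at 102.5° ✓; |TS| = 22.30 ✓; ∠TSK = 126.5° ✓; |SK| = 24.20 ✓; ∠SKA = 108.9° ✓; |KA| = 29.90 ✓; ∠KAB = 95.30° ✓; |AB| = 13.70 ✓; ∠ABR = 48.50° ✓; |BR| = 15.00 ✓; ∠(BR, RN) = 90.00° ✓; |RN| = 34.20 ✗.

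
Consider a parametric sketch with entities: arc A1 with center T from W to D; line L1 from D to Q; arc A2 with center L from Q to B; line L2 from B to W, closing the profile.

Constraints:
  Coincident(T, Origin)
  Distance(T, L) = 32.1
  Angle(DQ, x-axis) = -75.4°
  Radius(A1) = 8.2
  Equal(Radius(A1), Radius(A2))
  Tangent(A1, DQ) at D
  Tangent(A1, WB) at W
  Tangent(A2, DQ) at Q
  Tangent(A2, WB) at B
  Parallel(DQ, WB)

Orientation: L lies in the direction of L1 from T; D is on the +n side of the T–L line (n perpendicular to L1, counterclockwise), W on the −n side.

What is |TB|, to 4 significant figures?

33.13

The slot axis is L1's direction at -75.4°, so u = (cos -75.4°, sin -75.4°) = (0.2521, -0.9677) and n = (−sin -75.4°, cos -75.4°) = (0.9677, 0.2521). T is at the origin and L lies 32.1 along u from T, so L = 32.1·u = (8.091, -31.06). Tangency of A1 to both parallel lines with radius 8.2 puts D and W at T ± 8.2·n: D = (7.935, 2.067), W = (-7.935, -2.067). Equal radii place Q and B the same way about L: Q = L + 8.2·n = (16.03, -29.00), B = L − 8.2·n = (0.1562, -33.13). Then |TB| = |B − T| = 33.13.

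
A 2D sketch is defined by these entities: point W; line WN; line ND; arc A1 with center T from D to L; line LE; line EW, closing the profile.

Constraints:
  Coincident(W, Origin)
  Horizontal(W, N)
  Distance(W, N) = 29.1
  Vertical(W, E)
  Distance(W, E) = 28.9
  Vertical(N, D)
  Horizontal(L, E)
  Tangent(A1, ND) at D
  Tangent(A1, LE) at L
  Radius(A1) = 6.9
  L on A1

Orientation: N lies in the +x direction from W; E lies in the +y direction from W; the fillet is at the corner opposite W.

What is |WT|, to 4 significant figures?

31.25

W is at the origin; WN is horizontal with |WN| = 29.1 and N on the +x side, so N = (29.10, 0.000). W and E share the same x with |WE| = 28.9 and E on the +y side, so E = (0.000, 28.90). The virtual corner opposite W is at (29.10, 28.90). Tangency of A1 to ND means the radius TD is perpendicular to ND and the tangent condition forces TL to be normal to LE, with radius 6.9, so the center T sits 6.9 in from both sides at T = (22.20, 22.00). Then |WT| = |T − W| = 31.25.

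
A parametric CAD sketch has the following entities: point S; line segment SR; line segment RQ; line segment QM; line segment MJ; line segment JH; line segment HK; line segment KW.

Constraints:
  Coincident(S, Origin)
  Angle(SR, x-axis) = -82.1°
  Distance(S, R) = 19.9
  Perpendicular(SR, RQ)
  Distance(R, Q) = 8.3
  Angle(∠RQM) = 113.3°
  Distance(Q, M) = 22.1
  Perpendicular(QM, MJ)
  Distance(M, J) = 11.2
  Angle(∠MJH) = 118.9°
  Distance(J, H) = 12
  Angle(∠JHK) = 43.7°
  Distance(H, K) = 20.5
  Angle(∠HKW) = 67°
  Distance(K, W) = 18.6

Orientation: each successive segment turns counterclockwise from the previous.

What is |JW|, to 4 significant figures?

9.937

S is at the origin; SR runs at -82.1° with length 19.9, so R = (2.735, -19.71). The perpendicularity gives RQ at right angles to SR, so RQ runs at 7.900°; with |RQ| = 8.3, Q = (10.96, -18.57). ∠RQM = 113.3° gives QM at 74.60° from the x-axis; with |QM| = 22.1, M = (16.83, 2.736). QM is perpendicular to MJ, so MJ runs at 164.6°; with |MJ| = 11.2, J = (6.027, 5.710). ∠MJH = 118.9° gives JH at -134.3° from the x-axis; with |JH| = 12.0, H = (-2.354, -2.878). ∠JHK = 43.7° gives HK at 2.000° from the x-axis; with |HK| = 20.5, K = (18.13, -2.162). ∠HKW = 67.0° gives KW at 115.0° from the x-axis; with |KW| = 18.6, W = (10.27, 14.69). Then |JW| = |W − J| = 9.937.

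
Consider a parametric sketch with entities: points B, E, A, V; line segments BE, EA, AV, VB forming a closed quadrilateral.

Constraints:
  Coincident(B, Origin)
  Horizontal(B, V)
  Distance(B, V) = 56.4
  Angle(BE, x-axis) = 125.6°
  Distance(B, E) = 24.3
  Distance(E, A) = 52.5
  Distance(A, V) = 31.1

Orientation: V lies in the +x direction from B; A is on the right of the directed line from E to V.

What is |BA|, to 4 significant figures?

30.16

Checks: BE at 125.6° ✓; |EA| = 52.50 ✓; |AV| = 31.10 ✓.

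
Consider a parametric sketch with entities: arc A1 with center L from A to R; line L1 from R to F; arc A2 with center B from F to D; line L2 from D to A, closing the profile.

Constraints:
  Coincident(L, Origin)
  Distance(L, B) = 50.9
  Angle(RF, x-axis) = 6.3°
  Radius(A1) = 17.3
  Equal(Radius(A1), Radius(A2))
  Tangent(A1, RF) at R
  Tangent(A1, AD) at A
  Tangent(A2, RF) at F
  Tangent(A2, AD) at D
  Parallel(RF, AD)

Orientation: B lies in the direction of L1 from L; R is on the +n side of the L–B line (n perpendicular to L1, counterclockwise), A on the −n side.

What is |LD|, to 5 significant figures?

53.760

The slot axis is L1's direction at 6.3°, so u = (cos 6.3°, sin 6.3°) = (0.99396, 0.10973) and n = (−sin 6.3°, cos 6.3°) = (-0.10973, 0.99396). L is at the origin and B lies 50.9 along u from L, so B = 50.9·u = (50.593, 5.5855). Tangency of A1 to both parallel lines with radius 17.3 puts R and A at L ± 17.3·n: R = (-1.8984, 17.196), A = (1.8984, -17.196). Equal radii place F and D the same way about B: F = B + 17.3·n = (48.694, 22.781), D = B − 17.3·n = (52.491, -11.610). Then |LD| = |D − L| = 53.760.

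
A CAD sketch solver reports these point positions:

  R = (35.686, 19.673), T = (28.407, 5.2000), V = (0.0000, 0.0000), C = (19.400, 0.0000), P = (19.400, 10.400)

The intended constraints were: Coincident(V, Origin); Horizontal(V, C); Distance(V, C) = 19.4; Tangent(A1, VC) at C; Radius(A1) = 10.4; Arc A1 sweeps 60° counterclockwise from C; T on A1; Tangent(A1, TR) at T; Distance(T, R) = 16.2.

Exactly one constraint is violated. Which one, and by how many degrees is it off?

Tangent(A1, TR) at T — off by 3.30°.

V = (0.00, 0.00) ✓; V.y = 0.00, C.y = 0.00 ✓; |VC| = 19.40 ✓; ∠(PC, CV) = 90.00° ✓; |PC| = 10.40 ✓; bearing(P→T) − bearing(P→C) = 60.00° ✓; |PT| = 10.40 ✓; ∠(PT, TR) = 86.70° ✗; |TR| = 16.20 ✓.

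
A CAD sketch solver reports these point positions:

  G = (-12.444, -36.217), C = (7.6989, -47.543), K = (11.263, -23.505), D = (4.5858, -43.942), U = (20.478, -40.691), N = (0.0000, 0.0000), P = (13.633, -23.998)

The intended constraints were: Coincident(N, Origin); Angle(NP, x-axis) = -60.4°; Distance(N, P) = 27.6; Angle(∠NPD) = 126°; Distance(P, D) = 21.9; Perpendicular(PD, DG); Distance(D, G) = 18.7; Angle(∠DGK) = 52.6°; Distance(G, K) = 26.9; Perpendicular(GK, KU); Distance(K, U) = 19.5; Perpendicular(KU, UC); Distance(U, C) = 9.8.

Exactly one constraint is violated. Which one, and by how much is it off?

Distance(U, C) = 9.8 — off by 4.70.

N = (0.00, 0.00) ✓; NP at -60.40° ✓; |NP| = 27.60 ✓; ∠NPD = 126.0° ✓; |PD| = 21.90 ✓; ∠(PD, DG) = 90.00° ✓; |DG| = 18.70 ✓; ∠DGK = 52.60° ✓; |GK| = 26.90 ✓; ∠(GK, KU) = 90.00° ✓; |KU| = 19.50 ✓; ∠(KU, UC) = 90.00° ✓; |UC| = 14.50 ✗.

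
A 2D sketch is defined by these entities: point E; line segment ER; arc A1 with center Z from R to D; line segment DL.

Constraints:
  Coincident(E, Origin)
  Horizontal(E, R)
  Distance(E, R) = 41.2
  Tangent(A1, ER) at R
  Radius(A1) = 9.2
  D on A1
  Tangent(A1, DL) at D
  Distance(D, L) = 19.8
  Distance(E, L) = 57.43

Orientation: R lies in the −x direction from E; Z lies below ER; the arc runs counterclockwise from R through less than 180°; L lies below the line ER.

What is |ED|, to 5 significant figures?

51.313

Checks: |ER| = 41.20 ✓; |ZD| = 9.200 ✓; ∠(ZD, DL) = 90.00° ✓; |DL| = 19.80 ✓; |EL| = 57.43 ✓.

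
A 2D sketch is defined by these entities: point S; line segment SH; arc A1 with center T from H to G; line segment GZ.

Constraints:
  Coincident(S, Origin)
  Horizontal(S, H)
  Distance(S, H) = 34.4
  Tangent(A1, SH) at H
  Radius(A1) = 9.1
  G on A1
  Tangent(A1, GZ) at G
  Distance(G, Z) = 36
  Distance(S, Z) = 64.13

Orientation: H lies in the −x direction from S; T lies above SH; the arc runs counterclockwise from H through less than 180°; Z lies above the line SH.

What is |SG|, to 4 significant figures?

30.25

S is at the origin; S and H share the same y with |SH| = 34.4 and H on the −x side, so H = (-34.40, 0.000). The tangent condition forces TH to be normal to SH, so T = H + (0, 9.1) = (-34.40, 9.100). Since TG ⟂ GZ (tangency), |TZ| = √(9.1² + 36.0²) = 37.13 regardless of where G sits on A1. So Z lies on both circle(S, 64.13) and circle(T, 37.13); the above-SH intersection is Z = (-46.44, 44.23). G is the foot of the tangent from Z: G = (-26.78, 14.07).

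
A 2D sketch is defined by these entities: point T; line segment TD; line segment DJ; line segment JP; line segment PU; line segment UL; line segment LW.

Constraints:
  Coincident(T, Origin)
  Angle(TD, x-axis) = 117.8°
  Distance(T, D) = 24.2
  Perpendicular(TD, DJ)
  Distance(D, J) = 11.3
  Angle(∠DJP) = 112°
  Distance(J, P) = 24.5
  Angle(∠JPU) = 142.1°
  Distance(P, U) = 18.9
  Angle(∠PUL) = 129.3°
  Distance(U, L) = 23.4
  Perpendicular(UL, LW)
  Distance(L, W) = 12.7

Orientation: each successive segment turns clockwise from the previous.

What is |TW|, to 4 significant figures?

18.20

T is at the origin; TD runs at 117.8° with length 24.2, so D = (-11.29, 21.41). TD ⟂ DJ, so DJ runs at 27.80°; with |DJ| = 11.3, J = (-1.291, 26.68). ∠DJP = 112.0° gives JP at -40.20° from the x-axis; with |JP| = 24.5, P = (17.42, 10.86). ∠JPU = 142.1° gives PU at -78.10° from the x-axis; with |PU| = 18.9, U = (21.32, -7.631). ∠PUL = 129.3° gives UL at -128.8° from the x-axis; with |UL| = 23.4, L = (6.657, -25.87). The perpendicularity gives LW at right angles to UL, so LW runs at 141.2°; with |LW| = 12.7, W = (-3.241, -17.91). Then |TW| = |W − T| = 18.20.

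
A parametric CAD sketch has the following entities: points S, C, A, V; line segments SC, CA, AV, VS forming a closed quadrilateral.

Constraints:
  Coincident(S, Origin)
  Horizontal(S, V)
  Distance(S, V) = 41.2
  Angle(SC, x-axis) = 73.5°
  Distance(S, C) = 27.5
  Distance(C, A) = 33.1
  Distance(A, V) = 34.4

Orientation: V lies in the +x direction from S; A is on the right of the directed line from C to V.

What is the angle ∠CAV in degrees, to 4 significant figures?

78.12°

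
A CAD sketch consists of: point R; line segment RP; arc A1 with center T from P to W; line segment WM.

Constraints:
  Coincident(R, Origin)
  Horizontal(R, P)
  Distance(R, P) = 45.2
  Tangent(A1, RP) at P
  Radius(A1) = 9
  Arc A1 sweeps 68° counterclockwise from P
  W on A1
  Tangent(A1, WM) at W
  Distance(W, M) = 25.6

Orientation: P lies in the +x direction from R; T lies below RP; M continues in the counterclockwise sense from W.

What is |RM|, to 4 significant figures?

40.07

R is at the origin; R and P share the same y with |RP| = 45.2 and P on the +x side, so P = (45.20, 0.000). The tangent condition forces TP to be normal to RP, so T = P + (0, -9) = (45.20, -9.000). On A1, P sits at bearing 90° from T; a 68° counterclockwise sweep puts W at bearing 158°, so W = T + 9.0·(cos 158°, sin 158°) = (36.86, -5.629). Since A1 is tangent to WM there, TW ⟂ WM, so WM runs along (−sin 158°, cos 158°); with |WM| = 25.6, M = (27.27, -29.36). Then |RM| = |M − R| = 40.07.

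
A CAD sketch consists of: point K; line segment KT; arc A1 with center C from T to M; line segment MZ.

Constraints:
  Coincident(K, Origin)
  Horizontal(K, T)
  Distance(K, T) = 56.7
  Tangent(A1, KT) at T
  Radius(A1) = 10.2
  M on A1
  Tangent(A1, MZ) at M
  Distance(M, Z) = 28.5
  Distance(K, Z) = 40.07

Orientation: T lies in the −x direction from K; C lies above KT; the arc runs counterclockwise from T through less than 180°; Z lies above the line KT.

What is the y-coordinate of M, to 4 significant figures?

3.720

Checks: |CM| = 10.20 ✓; ∠(CM, MZ) = 90.00° ✓; |MZ| = 28.50 ✓; |KZ| = 40.07 ✓.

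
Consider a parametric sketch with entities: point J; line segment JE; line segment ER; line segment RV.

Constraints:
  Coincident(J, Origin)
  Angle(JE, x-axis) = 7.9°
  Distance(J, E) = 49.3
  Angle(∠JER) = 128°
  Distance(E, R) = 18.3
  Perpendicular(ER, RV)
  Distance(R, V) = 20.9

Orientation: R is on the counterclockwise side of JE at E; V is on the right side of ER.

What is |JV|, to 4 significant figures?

77.05

∠JER = 128.0°, so ER runs at 7.9° + (180° − 128.0°) = 59.90° from the x-axis; with |ER| = 18.3, R = E + 18.3·(cos 59.90°, sin 59.90°) = (58.01, 22.61). The perpendicularity gives RV at right angles to ER; with |RV| = 20.9 on the right of ER, V = R + 20.9·(0.8652, -0.5015) = (76.09, 12.13). Then |JV| = |V − J| = 77.05.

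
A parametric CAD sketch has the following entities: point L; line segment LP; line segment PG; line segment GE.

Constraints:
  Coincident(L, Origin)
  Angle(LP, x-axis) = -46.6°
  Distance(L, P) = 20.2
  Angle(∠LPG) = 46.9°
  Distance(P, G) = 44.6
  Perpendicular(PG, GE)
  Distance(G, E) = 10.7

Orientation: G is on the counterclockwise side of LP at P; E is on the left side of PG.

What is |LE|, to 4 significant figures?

31.06

L is at the origin; LP runs at -46.6° with length 20.2, so P = 20.2·(cos -46.6°, sin -46.6°) = (13.88, -14.68). ∠LPG = 46.9°, so PG runs at -46.6° + (180° − 46.9°) = 86.50° from the x-axis; with |PG| = 44.6, G = P + 44.6·(cos 86.50°, sin 86.50°) = (16.60, 29.84). PG is perpendicular to GE; with |GE| = 10.7 on the left of PG, E = G + 10.7·(-0.9981, 0.06105) = (5.922, 30.49). Then |LE| = |E − L| = 31.06.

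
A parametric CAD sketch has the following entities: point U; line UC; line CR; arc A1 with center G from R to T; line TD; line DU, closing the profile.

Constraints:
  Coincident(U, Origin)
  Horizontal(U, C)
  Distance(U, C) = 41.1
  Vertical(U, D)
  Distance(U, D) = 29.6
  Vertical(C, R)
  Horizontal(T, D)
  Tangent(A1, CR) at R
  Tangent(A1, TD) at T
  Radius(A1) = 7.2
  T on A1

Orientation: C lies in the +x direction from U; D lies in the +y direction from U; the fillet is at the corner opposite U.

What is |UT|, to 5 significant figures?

45.004

The virtual corner opposite U is at (41.100, 29.600). Tangency of A1 to CR means the radius GR is perpendicular to CR and the tangent condition forces GT to be normal to TD, with radius 7.2, so the center G sits 7.2 in from both sides at G = (33.900, 22.400). That places the tangent points at R = (41.100, 22.400) on CR and T = (33.900, 29.600) on TD. Then |UT| = |T − U| = 45.004.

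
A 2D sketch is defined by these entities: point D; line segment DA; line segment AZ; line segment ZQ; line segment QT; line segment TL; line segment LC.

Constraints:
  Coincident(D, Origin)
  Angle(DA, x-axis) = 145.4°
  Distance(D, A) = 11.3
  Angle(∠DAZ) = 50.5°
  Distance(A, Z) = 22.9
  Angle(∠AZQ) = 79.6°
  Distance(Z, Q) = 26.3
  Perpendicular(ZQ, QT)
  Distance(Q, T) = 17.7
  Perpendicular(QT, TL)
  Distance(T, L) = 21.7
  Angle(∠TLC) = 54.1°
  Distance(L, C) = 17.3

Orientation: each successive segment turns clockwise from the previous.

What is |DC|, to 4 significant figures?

10.72

D is at the origin; DA runs at 145.4° with length 11.3, so A = (-9.301, 6.417). ∠DAZ = 50.5° gives AZ at 15.90° from the x-axis; with |AZ| = 22.9, Z = (12.72, 12.69). ∠AZQ = 79.6° gives ZQ at -84.50° from the x-axis; with |ZQ| = 26.3, Q = (15.24, -13.49). ZQ ⟂ QT, so QT runs at -174.5°; with |QT| = 17.7, T = (-2.375, -15.19). The perpendicularity gives TL at right angles to QT, so TL runs at 95.50°; with |TL| = 21.7, L = (-4.455, 6.415). ∠TLC = 54.1° gives LC at -30.40° from the x-axis; with |LC| = 17.3, C = (10.47, -2.339). Then |DC| = |C − D| = 10.72.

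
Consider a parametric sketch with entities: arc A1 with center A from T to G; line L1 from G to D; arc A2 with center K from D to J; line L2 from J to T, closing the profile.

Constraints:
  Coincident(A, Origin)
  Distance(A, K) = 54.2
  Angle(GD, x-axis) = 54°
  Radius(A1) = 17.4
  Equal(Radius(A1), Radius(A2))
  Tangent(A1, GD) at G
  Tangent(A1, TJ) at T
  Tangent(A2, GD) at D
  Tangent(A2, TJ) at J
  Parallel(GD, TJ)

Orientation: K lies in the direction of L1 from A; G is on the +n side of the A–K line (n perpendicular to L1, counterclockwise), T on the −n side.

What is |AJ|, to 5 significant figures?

56.925

Tangency of A1 to both parallel lines with radius 17.4 puts G and T at A ± 17.4·n: G = (-14.077, 10.227), T = (14.077, -10.227). Equal radii place D and J the same way about K: D = K + 17.4·n = (17.781, 54.076), J = K − 17.4·n = (45.935, 33.621). Then |AJ| = |J − A| = 56.925.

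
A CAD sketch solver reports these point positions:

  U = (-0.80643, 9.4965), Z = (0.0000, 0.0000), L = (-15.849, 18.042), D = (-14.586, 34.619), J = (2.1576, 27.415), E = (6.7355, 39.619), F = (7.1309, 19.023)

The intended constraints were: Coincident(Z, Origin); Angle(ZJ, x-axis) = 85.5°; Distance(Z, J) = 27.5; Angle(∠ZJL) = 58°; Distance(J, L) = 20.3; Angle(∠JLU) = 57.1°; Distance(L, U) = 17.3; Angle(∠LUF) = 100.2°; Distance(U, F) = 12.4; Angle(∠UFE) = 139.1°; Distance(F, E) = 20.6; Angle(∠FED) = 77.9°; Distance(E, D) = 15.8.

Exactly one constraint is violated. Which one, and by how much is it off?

Distance(E, D) = 15.8 — off by 6.10.

Z = (0.00, 0.00) ✓; ZJ at 85.50° ✓; |ZJ| = 27.50 ✓; ∠ZJL = 58.00° ✓; |JL| = 20.30 ✓; ∠JLU = 57.10° ✓; |LU| = 17.30 ✓; ∠LUF = 100.2° ✓; |UF| = 12.40 ✓; ∠UFE = 139.1° ✓; |FE| = 20.60 ✓; ∠FED = 77.90° ✓; |ED| = 21.90 ✗.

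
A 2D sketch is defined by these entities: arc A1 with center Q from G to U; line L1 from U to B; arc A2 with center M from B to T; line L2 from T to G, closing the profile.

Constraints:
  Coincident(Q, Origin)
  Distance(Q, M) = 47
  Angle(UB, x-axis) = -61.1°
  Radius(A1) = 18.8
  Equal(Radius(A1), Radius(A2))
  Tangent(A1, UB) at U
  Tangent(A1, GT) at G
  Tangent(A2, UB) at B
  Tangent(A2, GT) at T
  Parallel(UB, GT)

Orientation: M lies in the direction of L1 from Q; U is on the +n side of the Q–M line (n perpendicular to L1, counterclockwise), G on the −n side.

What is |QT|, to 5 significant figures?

50.621

Tangency of A1 to both parallel lines with radius 18.8 puts U and G at Q ± 18.8·n: U = (16.459, 9.0857), G = (-16.459, -9.0857). Equal radii place B and T the same way about M: B = M + 18.8·n = (39.173, -32.061), T = M − 18.8·n = (6.2555, -50.233). Then |QT| = |T − Q| = 50.621.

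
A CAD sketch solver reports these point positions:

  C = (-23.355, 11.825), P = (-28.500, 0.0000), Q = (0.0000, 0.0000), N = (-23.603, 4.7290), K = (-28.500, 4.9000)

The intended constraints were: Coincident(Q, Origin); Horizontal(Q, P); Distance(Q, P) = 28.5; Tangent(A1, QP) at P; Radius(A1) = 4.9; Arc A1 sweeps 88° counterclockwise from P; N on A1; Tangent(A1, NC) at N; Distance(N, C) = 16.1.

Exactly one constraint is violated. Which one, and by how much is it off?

Distance(N, C) = 16.1 — off by 9.00.

Q = (0.00, 0.00) ✓; Q.y = 0.00, P.y = 0.00 ✓; |QP| = 28.50 ✓; ∠(KP, PQ) = 90.00° ✓; |KP| = 4.900 ✓; bearing(K→N) − bearing(K→P) = 88.00° ✓; |KN| = 4.900 ✓; ∠(KN, NC) = 90.00° ✓; |NC| = 7.100 ✗.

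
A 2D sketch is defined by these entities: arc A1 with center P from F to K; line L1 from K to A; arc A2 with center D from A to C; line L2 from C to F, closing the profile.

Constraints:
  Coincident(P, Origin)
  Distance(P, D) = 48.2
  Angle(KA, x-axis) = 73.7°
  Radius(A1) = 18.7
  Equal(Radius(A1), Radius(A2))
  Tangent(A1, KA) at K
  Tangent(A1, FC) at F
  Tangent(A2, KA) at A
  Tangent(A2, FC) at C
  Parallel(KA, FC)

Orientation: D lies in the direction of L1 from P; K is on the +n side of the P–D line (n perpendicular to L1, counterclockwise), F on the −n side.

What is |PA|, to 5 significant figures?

51.700

The slot axis is L1's direction at 73.7°, so u = (cos 73.7°, sin 73.7°) = (0.28067, 0.95981) and n = (−sin 73.7°, cos 73.7°) = (-0.95981, 0.28067). P is at the origin and D lies 48.2 along u from P, so D = 48.2·u = (13.528, 46.263). Tangency of A1 to both parallel lines with radius 18.7 puts K and F at P ± 18.7·n: K = (-17.948, 5.2485), F = (17.948, -5.2485). Equal radii place A and C the same way about D: A = D + 18.7·n = (-4.4202, 51.511), C = D − 18.7·n = (31.476, 41.014). Then |PA| = |A − P| = 51.700.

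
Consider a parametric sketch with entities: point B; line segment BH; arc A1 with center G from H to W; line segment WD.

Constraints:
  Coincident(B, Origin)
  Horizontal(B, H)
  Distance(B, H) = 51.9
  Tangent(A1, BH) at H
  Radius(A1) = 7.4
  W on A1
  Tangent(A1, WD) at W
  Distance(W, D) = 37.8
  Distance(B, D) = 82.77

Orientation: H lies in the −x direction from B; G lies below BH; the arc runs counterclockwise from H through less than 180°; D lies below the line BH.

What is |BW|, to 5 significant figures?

58.987

B is at the origin; BH is horizontal with |BH| = 51.9 and H on the −x side, so H = (-51.900, 0.0000). The tangent condition forces GH to be normal to BH, so G = H + (0, -7.4) = (-51.900, -7.4000). Since GW ⟂ WD (tangency), |GD| = √(7.4² + 37.8²) = 38.518 regardless of where W sits on A1. So D lies on both circle(B, 82.77) and circle(G, 38.518); the below-BH intersection is D = (-72.489, -39.953). W is the foot of the tangent from D: W = (-58.798, -4.7197).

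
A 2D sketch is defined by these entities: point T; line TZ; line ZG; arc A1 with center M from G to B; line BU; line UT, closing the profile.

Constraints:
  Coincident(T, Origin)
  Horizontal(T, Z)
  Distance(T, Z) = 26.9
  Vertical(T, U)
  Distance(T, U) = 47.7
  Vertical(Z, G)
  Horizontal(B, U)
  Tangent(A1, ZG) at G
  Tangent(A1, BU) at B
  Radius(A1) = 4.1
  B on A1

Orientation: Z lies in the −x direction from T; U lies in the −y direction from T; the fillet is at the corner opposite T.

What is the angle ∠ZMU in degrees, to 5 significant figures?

105.57°

TU is vertical with |TU| = 47.7 and U on the −y side, so U = (0.0000, -47.700). The virtual corner opposite T is at (-26.900, -47.700). A1 meets ZG tangentially, so MG is at right angles to ZG and A1 meets BU tangentially, so MB is at right angles to BU, with radius 4.1, so the center M sits 4.1 in from both sides at M = (-22.800, -43.600). Then cos ∠ZMU = MZ·MU / (|MZ||MU|), giving 105.57°.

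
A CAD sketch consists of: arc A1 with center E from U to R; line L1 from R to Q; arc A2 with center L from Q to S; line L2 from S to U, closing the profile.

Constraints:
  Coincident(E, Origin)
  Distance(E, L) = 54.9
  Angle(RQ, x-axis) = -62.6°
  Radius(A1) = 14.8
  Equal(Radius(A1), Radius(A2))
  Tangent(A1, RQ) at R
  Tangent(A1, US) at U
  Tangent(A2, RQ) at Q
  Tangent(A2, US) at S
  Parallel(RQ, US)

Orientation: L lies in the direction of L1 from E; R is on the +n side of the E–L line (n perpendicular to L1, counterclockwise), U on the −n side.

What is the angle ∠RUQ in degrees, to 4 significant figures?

61.67°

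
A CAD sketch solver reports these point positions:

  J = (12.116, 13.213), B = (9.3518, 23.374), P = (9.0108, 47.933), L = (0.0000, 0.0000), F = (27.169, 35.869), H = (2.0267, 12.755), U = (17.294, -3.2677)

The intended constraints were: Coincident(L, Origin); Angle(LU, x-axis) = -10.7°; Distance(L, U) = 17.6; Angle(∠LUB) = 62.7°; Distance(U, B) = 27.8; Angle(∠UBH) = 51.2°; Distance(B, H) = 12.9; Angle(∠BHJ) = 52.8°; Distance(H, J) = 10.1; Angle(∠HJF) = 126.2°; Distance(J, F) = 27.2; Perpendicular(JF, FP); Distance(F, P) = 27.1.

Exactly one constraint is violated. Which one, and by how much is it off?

Distance(F, P) = 27.1 — off by 5.30.

L = (0.00, 0.00) ✓; LU at -10.70° ✓; |LU| = 17.60 ✓; ∠LUB = 62.70° ✓; |UB| = 27.80 ✓; ∠UBH = 51.20° ✓; |BH| = 12.90 ✓; ∠BHJ = 52.80° ✓; |HJ| = 10.10 ✓; ∠HJF = 126.2° ✓; |JF| = 27.20 ✓; ∠(JF, FP) = 90.00° ✓; |FP| = 21.80 ✗.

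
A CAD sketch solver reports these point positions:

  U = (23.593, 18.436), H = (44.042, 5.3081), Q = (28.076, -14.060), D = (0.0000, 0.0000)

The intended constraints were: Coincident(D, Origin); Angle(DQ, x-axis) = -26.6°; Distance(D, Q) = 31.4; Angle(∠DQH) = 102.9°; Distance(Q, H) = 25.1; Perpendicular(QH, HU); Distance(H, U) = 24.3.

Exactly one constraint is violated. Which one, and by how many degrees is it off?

Perpendicular(QH, HU) — off by 6.80°.

D = (0.00, 0.00) ✓; DQ at -26.60° ✓; |DQ| = 31.40 ✓; ∠DQH = 102.9° ✓; |QH| = 25.10 ✓; ∠(QH, HU) = 96.80° ✗; |HU| = 24.30 ✓.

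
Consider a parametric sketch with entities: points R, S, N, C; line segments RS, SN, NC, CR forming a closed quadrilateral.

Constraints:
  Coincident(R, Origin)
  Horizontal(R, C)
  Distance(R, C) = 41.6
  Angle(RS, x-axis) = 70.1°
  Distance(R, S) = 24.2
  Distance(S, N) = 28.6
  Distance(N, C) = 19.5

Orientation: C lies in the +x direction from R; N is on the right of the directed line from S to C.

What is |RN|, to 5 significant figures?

22.331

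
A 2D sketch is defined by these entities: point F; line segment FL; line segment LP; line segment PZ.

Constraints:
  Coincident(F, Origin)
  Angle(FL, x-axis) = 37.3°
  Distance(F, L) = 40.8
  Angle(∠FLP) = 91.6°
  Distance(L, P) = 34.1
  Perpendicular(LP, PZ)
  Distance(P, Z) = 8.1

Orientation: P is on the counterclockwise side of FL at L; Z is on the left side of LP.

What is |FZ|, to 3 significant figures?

48.1

F is at the origin; FL runs at 37.3° with length 40.8, so L = 40.8·(cos 37.3°, sin 37.3°) = (32.5, 24.7). ∠FLP = 91.6°, so LP runs at 37.3° + (180° − 91.6°) = 126° from the x-axis; with |LP| = 34.1, P = L + 34.1·(cos 126°, sin 126°) = (12.6, 52.4). LP is perpendicular to PZ; with |PZ| = 8.1 on the left of LP, Z = P + 8.1·(-0.812, -0.584) = (5.98, 47.7). Then |FZ| = |Z − F| = 48.1.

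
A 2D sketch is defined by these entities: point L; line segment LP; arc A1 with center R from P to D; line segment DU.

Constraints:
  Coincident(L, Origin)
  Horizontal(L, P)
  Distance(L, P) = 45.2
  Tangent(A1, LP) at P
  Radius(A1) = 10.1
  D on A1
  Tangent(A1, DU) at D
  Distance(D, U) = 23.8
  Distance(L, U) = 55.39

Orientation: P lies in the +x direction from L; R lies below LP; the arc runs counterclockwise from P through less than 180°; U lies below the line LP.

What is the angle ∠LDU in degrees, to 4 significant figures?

126.6°

Checks: |LP| = 45.20 ✓; |RD| = 10.10 ✓; ∠(RD, DU) = 90.00° ✓; |DU| = 23.80 ✓; |LU| = 55.39 ✓.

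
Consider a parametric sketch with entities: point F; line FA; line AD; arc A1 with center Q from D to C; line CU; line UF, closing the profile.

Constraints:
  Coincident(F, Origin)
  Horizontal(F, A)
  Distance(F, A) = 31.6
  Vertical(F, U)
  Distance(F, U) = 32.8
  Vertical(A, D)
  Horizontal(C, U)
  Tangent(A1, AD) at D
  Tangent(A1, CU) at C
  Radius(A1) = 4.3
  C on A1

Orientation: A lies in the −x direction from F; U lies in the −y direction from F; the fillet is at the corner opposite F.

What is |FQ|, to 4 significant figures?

39.47

F is at the origin; F and A share the same y with |FA| = 31.6 and A on the −x side, so A = (-31.60, 0.000). F and U share the same x with |FU| = 32.8 and U on the −y side, so U = (0.000, -32.80). The virtual corner opposite F is at (-31.60, -32.80). The tangent condition forces QD to be normal to AD and A1 meets CU tangentially, so QC is at right angles to CU, with radius 4.3, so the center Q sits 4.3 in from both sides at Q = (-27.30, -28.50). Then |FQ| = |Q − F| = 39.47.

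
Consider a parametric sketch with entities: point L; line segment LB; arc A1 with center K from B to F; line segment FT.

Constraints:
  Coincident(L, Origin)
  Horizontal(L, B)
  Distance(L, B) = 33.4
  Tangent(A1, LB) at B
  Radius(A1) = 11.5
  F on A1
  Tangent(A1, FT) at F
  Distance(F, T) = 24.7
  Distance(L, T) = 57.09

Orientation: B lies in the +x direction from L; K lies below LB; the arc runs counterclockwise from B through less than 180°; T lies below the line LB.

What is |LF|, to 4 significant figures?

32.44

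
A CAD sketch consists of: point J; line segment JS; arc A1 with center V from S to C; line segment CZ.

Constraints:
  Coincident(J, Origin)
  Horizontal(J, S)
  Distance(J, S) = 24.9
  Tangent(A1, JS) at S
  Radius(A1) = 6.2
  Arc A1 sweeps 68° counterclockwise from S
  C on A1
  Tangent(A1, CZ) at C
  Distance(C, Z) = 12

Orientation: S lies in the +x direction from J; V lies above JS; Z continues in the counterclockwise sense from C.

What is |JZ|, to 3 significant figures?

38.2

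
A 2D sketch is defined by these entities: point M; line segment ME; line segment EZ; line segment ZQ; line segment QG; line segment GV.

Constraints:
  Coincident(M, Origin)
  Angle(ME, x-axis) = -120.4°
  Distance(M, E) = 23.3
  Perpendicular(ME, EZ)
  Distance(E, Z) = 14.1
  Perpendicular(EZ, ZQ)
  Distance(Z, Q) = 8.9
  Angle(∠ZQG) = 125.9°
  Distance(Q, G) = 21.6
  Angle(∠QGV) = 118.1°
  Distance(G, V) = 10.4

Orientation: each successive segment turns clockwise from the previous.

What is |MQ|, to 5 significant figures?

20.154

ME ⟂ EZ, so EZ runs at 149.60°; with |EZ| = 14.1, Z = (-23.952, -12.961). EZ is perpendicular to ZQ, so ZQ runs at 59.600°; with |ZQ| = 8.9, Q = (-19.448, -5.2851). Then |MQ| = |Q − M| = 20.154.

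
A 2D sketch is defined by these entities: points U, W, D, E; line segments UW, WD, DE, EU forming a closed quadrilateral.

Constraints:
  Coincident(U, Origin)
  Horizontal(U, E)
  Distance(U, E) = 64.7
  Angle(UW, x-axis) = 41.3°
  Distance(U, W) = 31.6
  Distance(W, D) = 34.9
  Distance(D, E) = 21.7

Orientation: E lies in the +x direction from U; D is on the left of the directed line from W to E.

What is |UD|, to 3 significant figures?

62.2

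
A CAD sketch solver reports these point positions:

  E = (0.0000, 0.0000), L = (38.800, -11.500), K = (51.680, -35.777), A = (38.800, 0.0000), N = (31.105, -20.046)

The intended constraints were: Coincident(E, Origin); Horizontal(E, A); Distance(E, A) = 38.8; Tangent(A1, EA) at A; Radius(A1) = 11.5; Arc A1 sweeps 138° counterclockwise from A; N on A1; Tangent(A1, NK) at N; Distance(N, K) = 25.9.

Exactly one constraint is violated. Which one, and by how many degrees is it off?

Tangent(A1, NK) at N — off by 4.60°.

E = (0.00, 0.00) ✓; E.y = 0.00, A.y = 0.00 ✓; |EA| = 38.80 ✓; ∠(LA, AE) = 90.00° ✓; |LA| = 11.50 ✓; bearing(L→N) − bearing(L→A) = 138.0° ✓; |LN| = 11.50 ✓; ∠(LN, NK) = 85.40° ✗; |NK| = 25.90 ✓.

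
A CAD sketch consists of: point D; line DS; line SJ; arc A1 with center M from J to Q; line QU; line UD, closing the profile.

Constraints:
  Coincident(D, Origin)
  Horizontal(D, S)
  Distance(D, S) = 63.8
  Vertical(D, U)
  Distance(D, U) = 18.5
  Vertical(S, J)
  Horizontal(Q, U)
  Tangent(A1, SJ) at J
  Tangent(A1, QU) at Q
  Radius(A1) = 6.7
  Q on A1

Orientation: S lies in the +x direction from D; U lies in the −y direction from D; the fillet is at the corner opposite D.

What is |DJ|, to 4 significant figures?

64.88

The virtual corner opposite D is at (63.80, -18.50). The tangent condition forces MJ to be normal to SJ and tangency of A1 to QU means the radius MQ is perpendicular to QU, with radius 6.7, so the center M sits 6.7 in from both sides at M = (57.10, -11.80). That places the tangent points at J = (63.80, -11.80) on SJ and Q = (57.10, -18.50) on QU. Then |DJ| = |J − D| = 64.88.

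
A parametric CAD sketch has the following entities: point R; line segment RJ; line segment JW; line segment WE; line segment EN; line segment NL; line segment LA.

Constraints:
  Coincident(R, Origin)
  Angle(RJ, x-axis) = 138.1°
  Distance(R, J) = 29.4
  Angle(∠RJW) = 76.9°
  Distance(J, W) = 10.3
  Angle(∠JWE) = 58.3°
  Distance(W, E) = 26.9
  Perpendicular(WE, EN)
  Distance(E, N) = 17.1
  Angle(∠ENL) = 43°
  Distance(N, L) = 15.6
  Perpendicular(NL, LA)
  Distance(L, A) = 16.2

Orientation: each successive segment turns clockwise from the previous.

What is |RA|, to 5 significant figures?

6.8459

R is at the origin; RJ runs at 138.1° with length 29.4, so J = (-21.883, 19.634). ∠RJW = 76.9° gives JW at 35.000° from the x-axis; with |JW| = 10.3, W = (-13.445, 25.542). ∠JWE = 58.3° gives WE at -86.700° from the x-axis; with |WE| = 26.9, E = (-11.897, -1.3133). WE ⟂ EN, so EN runs at -176.70°; with |EN| = 17.1, N = (-28.969, -2.2976). ∠ENL = 43.0° gives NL at 46.300° from the x-axis; with |NL| = 15.6, L = (-18.191, 8.9807). The perpendicularity gives LA at right angles to NL, so LA runs at -43.700°; with |LA| = 16.2, A = (-6.4788, -2.2116). Then |RA| = |A − R| = 6.8459.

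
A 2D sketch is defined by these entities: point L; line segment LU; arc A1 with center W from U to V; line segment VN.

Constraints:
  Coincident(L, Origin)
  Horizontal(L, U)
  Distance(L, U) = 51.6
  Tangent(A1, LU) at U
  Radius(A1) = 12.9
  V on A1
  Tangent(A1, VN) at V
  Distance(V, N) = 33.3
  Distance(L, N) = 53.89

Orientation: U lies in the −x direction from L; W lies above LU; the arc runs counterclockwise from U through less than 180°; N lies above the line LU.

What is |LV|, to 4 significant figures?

40.31

L is at the origin; L and U share the same y with |LU| = 51.6 and U on the −x side, so U = (-51.60, 0.000). Tangency of A1 to LU means the radius WU is perpendicular to LU, so W = U + (0, 12.9) = (-51.60, 12.90). Since WV ⟂ VN (tangency), |WN| = √(12.9² + 33.3²) = 35.71 regardless of where V sits on A1. So N lies on both circle(L, 53.89) and circle(W, 35.71); the above-LU intersection is N = (-32.44, 43.03). V is the foot of the tangent from N: V = (-38.95, 10.38).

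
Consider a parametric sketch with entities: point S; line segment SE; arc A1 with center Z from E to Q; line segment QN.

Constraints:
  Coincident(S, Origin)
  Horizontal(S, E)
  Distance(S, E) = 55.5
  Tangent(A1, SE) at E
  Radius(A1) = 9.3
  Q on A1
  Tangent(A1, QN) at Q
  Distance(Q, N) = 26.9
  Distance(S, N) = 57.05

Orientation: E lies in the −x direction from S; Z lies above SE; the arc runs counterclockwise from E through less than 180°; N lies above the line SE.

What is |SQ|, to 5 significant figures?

47.036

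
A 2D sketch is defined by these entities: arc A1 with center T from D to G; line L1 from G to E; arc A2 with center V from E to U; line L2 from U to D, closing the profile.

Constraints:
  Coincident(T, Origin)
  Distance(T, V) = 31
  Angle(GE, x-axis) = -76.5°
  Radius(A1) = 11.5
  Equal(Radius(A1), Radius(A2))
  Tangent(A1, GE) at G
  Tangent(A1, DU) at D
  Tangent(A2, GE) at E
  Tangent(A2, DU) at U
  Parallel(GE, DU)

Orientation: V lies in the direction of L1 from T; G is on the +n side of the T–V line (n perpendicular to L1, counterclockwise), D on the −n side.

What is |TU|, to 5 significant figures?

33.064

The slot axis is L1's direction at -76.5°, so u = (cos -76.5°, sin -76.5°) = (0.23345, -0.97237) and n = (−sin -76.5°, cos -76.5°) = (0.97237, 0.23345). T is at the origin and V lies 31.0 along u from T, so V = 31.0·u = (7.2368, -30.143). Tangency of A1 to both parallel lines with radius 11.5 puts G and D at T ± 11.5·n: G = (11.182, 2.6846), D = (-11.182, -2.6846). Equal radii place E and U the same way about V: E = V + 11.5·n = (18.419, -27.459), U = V − 11.5·n = (-3.9454, -32.828). Then |TU| = |U − T| = 33.064.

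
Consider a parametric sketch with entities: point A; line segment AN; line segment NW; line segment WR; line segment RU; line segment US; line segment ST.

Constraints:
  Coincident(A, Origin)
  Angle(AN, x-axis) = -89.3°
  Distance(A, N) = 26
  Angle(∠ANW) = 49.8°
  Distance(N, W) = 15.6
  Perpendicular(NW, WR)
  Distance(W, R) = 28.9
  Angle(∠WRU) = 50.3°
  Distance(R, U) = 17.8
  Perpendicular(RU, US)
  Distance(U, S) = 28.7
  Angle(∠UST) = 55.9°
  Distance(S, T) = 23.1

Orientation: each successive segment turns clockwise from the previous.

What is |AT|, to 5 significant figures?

10.148

A is at the origin; AN runs at -89.3° with length 26.0, so N = (0.31764, -25.998). ∠ANW = 49.8° gives NW at 140.50° from the x-axis; with |NW| = 15.6, W = (-11.720, -16.075). The perpendicularity gives WR at right angles to NW, so WR runs at 50.500°; with |WR| = 28.9, R = (6.6630, 6.2247). ∠WRU = 50.3° gives RU at -79.200° from the x-axis; with |RU| = 17.8, U = (9.9983, -11.260). RU is perpendicular to US, so US runs at -169.20°; with |US| = 28.7, S = (-18.193, -16.638). ∠UST = 55.9° gives ST at 66.700° from the x-axis; with |ST| = 23.1, T = (-9.0562, 4.5783). Then |AT| = |T − A| = 10.148.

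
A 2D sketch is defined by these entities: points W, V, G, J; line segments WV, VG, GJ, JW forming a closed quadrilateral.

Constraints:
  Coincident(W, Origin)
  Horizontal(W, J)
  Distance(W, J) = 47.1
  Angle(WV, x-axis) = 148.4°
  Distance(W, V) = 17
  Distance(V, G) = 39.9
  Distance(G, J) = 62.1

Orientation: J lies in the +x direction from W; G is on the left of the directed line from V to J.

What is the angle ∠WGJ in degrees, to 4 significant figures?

49.10°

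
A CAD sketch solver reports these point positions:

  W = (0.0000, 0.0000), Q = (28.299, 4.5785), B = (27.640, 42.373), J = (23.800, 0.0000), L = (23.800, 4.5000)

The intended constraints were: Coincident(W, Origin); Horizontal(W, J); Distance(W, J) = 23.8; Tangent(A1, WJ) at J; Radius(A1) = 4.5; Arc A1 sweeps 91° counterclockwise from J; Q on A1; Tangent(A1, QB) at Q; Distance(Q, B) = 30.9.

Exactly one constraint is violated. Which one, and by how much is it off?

Distance(Q, B) = 30.9 — off by 6.90.

W = (0.00, 0.00) ✓; W.y = 0.00, J.y = 0.00 ✓; |WJ| = 23.80 ✓; ∠(LJ, JW) = 90.00° ✓; |LJ| = 4.500 ✓; bearing(L→Q) − bearing(L→J) = 91.00° ✓; |LQ| = 4.500 ✓; ∠(LQ, QB) = 90.00° ✓; |QB| = 37.80 ✗.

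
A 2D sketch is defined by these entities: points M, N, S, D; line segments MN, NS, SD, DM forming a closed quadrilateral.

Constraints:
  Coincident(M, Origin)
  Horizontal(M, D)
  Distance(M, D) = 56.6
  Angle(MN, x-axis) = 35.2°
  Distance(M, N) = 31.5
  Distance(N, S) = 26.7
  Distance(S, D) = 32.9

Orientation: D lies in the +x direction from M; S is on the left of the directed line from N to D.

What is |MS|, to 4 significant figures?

58.16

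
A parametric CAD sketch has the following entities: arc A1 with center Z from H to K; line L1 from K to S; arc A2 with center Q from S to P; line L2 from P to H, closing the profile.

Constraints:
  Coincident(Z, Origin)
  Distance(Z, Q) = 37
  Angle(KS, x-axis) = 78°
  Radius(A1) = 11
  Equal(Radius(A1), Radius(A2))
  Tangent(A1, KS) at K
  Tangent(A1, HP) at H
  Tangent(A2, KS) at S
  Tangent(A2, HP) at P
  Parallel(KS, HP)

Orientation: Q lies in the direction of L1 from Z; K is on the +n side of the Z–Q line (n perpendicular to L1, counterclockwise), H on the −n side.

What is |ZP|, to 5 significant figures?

38.601

The slot axis is L1's direction at 78.0°, so u = (cos 78.0°, sin 78.0°) = (0.20791, 0.97815) and n = (−sin 78.0°, cos 78.0°) = (-0.97815, 0.20791). Z is at the origin and Q lies 37.0 along u from Z, so Q = 37.0·u = (7.6927, 36.191). Tangency of A1 to both parallel lines with radius 11.0 puts K and H at Z ± 11.0·n: K = (-10.760, 2.2870), H = (10.760, -2.2870). Equal radii place S and P the same way about Q: S = Q + 11.0·n = (-3.0669, 38.478), P = Q − 11.0·n = (18.452, 33.904). Then |ZP| = |P − Z| = 38.601.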